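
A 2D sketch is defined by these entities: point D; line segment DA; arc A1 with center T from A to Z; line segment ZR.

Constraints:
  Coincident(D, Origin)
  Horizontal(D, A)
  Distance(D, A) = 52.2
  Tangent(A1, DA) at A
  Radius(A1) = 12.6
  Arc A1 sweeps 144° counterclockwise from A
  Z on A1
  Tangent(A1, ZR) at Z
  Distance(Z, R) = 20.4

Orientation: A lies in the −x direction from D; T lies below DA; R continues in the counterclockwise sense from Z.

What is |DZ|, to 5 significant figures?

63.816

D is at the origin; D and A share the same y with |DA| = 52.2 and A on the −x side, so A = (-52.200, 0.0000). A1 meets DA tangentially, so TA is at right angles to DA, so T = A + (0, -12.6) = (-52.200, -12.600). On A1, A sits at bearing 90° from T; a 144° counterclockwise sweep puts Z at bearing 234°, so Z = T + 12.6·(cos 234°, sin 234°) = (-59.606, -22.794). Then |DZ| = |Z − D| = 63.816.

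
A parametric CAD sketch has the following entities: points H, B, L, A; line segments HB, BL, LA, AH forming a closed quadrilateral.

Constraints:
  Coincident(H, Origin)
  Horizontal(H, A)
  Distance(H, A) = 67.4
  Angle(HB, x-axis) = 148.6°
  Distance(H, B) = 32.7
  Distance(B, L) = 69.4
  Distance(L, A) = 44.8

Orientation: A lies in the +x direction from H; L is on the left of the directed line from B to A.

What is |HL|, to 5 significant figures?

52.398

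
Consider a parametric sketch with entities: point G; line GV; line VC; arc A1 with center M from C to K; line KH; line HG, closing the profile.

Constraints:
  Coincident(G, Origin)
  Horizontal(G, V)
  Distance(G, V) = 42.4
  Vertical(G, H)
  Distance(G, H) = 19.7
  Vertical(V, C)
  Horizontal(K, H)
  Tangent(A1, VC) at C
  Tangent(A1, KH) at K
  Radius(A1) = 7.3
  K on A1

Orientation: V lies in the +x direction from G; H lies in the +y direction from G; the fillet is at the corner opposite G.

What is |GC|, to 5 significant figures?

44.176

The virtual corner opposite G is at (42.400, 19.700). A1 meets VC tangentially, so MC is at right angles to VC and tangency of A1 to KH means the radius MK is perpendicular to KH, with radius 7.3, so the center M sits 7.3 in from both sides at M = (35.100, 12.400). That places the tangent points at C = (42.400, 12.400) on VC and K = (35.100, 19.700) on KH. Then |GC| = |C − G| = 44.176.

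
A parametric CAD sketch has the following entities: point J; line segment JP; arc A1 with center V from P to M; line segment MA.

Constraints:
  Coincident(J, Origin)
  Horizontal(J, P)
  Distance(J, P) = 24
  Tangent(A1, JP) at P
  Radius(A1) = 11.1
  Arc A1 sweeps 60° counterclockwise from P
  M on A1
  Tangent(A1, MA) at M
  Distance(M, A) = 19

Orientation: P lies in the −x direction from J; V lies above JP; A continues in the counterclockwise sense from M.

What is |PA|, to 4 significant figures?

29.15

J is at the origin; J and P share the same y with |JP| = 24.0 and P on the −x side, so P = (-24.00, 0.000). The tangent condition forces VP to be normal to JP, so V = P + (0, 11.1) = (-24.00, 11.10). On A1, P sits at bearing -90° from V; a 60° counterclockwise sweep puts M at bearing -30°, so M = V + 11.1·(cos -30°, sin -30°) = (-14.39, 5.550). The tangent condition forces VM to be normal to MA, so MA runs along (−sin -30°, cos -30°); with |MA| = 19.0, A = (-4.887, 22.00). Then |PA| = |A − P| = 29.15.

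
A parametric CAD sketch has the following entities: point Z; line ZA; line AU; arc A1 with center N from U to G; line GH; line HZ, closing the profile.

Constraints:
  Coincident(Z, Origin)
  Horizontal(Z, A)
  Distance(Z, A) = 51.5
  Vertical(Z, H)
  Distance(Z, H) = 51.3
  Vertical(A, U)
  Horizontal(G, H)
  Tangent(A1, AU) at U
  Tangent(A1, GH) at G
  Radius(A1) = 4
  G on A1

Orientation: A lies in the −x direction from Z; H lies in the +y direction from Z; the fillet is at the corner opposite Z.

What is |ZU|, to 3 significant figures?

69.9

Z is at the origin; ZA is horizontal with |ZA| = 51.5 and A on the −x side, so A = (-51.5, 0.00). Z and H share the same x with |ZH| = 51.3 and H on the +y side, so H = (0.00, 51.3). The virtual corner opposite Z is at (-51.5, 51.3). The tangent condition forces NU to be normal to AU and since A1 is tangent to GH there, NG ⟂ GH, with radius 4.0, so the center N sits 4.0 in from both sides at N = (-47.5, 47.3). That places the tangent points at U = (-51.5, 47.3) on AU and G = (-47.5, 51.3) on GH. Then |ZU| = |U − Z| = 69.9.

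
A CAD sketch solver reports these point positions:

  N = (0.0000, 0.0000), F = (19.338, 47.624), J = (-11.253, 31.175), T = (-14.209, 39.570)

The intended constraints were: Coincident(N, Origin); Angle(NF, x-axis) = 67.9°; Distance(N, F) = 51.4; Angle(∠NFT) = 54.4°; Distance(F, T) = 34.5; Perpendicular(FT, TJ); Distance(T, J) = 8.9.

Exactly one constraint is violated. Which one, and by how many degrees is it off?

Perpendicular(FT, TJ) — off by 5.90°.

N = (0.00, 0.00) ✓; NF at 67.90° ✓; |NF| = 51.40 ✓; ∠NFT = 54.40° ✓; |FT| = 34.50 ✓; ∠(FT, TJ) = 95.90° ✗; |TJ| = 8.900 ✓.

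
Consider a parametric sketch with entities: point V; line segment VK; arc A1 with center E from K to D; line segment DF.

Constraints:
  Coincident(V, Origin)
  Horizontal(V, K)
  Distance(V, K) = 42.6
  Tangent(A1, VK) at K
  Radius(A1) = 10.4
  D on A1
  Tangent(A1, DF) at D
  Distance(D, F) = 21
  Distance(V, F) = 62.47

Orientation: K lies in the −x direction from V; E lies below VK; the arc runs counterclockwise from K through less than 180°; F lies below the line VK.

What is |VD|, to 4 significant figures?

53.85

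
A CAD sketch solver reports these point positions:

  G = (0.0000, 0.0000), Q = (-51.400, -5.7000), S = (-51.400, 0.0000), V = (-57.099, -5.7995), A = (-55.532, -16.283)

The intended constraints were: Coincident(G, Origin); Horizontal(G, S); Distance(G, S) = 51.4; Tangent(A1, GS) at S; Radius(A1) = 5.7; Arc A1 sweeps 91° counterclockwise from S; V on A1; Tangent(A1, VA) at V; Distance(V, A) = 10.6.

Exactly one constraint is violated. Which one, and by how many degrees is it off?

Tangent(A1, VA) at V — off by 7.50°.

G = (0.00, 0.00) ✓; G.y = 0.00, S.y = 0.00 ✓; |GS| = 51.40 ✓; ∠(QS, SG) = 90.00° ✓; |QS| = 5.700 ✓; bearing(Q→V) − bearing(Q→S) = 91.00° ✓; |QV| = 5.700 ✓; ∠(QV, VA) = 82.50° ✗; |VA| = 10.60 ✓.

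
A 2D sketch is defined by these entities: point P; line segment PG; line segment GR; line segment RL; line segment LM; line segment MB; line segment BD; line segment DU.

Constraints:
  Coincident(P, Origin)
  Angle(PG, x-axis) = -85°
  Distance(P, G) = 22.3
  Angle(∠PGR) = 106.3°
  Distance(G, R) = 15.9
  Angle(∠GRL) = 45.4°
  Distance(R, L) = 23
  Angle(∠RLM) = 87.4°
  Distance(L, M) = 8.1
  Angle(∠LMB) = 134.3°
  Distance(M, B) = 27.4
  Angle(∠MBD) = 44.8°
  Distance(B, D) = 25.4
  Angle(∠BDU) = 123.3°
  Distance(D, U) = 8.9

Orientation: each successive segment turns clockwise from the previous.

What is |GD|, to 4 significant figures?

12.75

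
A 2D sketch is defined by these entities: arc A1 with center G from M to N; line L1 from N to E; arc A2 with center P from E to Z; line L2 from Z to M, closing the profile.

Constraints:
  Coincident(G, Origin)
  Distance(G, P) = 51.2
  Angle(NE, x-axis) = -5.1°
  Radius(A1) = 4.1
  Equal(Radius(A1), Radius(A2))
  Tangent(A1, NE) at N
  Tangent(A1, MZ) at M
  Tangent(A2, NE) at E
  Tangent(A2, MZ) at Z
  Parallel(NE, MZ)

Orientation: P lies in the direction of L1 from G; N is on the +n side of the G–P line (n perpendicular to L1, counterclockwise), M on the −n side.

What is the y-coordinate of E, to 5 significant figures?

-0.46762

Tangency of A1 to both parallel lines with radius 4.1 puts N and M at G ± 4.1·n: N = (0.36447, 4.0838), M = (-0.36447, -4.0838). Equal radii place E and Z the same way about P: E = P + 4.1·n = (51.362, -0.46762), Z = P − 4.1·n = (50.633, -8.6352). So E.y = -0.46762.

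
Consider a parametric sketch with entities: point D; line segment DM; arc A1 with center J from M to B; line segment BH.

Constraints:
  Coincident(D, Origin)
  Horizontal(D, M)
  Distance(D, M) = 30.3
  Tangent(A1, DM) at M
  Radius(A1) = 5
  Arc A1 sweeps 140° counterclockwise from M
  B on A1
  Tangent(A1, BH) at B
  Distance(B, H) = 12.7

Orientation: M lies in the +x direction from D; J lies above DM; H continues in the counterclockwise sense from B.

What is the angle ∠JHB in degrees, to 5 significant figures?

21.490°

On A1, M sits at bearing -90° from J; a 140° counterclockwise sweep puts B at bearing 50°, so B = J + 5.0·(cos 50°, sin 50°) = (33.514, 8.8302). Since A1 is tangent to BH there, JB ⟂ BH, so BH runs along (−sin 50°, cos 50°); with |BH| = 12.7, H = (23.785, 16.994). Then cos ∠JHB = HJ·HB / (|HJ||HB|), giving 21.490°.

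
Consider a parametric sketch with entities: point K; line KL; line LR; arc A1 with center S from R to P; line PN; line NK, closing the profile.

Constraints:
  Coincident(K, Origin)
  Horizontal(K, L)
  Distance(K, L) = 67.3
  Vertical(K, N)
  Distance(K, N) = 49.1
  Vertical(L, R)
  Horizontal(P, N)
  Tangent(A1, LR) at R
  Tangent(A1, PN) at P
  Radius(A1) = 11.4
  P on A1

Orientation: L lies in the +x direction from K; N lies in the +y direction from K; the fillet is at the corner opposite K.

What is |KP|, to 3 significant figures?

74.4

K is at the origin; KL is horizontal with |KL| = 67.3 and L on the +x side, so L = (67.3, 0.00). KN is vertical with |KN| = 49.1 and N on the +y side, so N = (0.00, 49.1). The virtual corner opposite K is at (67.3, 49.1). The tangent condition forces SR to be normal to LR and tangency of A1 to PN means the radius SP is perpendicular to PN, with radius 11.4, so the center S sits 11.4 in from both sides at S = (55.9, 37.7). That places the tangent points at R = (67.3, 37.7) on LR and P = (55.9, 49.1) on PN. Then |KP| = |P − K| = 74.4.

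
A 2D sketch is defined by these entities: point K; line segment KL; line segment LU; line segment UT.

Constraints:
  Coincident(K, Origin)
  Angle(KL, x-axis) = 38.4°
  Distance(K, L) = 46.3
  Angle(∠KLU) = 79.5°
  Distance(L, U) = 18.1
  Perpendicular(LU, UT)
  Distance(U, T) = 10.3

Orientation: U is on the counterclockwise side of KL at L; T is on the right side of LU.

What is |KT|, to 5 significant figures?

56.655

∠KLU = 79.5°, so LU runs at 38.4° + (180° − 79.5°) = 138.90° from the x-axis; with |LU| = 18.1, U = L + 18.1·(cos 138.90°, sin 138.90°) = (22.646, 40.658). LU ⟂ UT; with |UT| = 10.3 on the right of LU, T = U + 10.3·(0.65738, 0.75356) = (29.416, 48.419). Then |KT| = |T − K| = 56.655.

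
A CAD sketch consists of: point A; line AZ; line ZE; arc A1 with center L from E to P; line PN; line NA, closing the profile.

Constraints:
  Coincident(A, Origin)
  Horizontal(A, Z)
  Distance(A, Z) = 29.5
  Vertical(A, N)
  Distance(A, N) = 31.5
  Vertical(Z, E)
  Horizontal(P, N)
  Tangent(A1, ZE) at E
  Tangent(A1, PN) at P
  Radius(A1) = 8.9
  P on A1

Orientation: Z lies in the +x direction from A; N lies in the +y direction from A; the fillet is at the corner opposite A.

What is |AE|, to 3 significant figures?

37.2

The virtual corner opposite A is at (29.5, 31.5). The tangent condition forces LE to be normal to ZE and since A1 is tangent to PN there, LP ⟂ PN, with radius 8.9, so the center L sits 8.9 in from both sides at L = (20.6, 22.6). That places the tangent points at E = (29.5, 22.6) on ZE and P = (20.6, 31.5) on PN. Then |AE| = |E − A| = 37.2.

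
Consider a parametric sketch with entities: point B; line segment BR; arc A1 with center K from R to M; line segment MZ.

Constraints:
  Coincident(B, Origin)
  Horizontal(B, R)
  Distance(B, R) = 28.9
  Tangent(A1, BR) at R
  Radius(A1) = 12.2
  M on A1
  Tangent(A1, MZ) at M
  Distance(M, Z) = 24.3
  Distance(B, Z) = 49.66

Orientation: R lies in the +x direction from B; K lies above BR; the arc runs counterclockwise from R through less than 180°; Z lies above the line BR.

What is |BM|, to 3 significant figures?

43.6

B is at the origin; B and R share the same y with |BR| = 28.9 and R on the +x side, so R = (28.9, 0.00). Since A1 is tangent to BR there, KR ⟂ BR, so K = R + (0, 12.2) = (28.9, 12.2). Since KM ⟂ MZ (tangency), |KZ| = √(12.2² + 24.3²) = 27.2 regardless of where M sits on A1. So Z lies on both circle(B, 49.66) and circle(K, 27.2); the above-BR intersection is Z = (30.3, 39.4). M is the foot of the tangent from Z: M = (40.1, 17.1).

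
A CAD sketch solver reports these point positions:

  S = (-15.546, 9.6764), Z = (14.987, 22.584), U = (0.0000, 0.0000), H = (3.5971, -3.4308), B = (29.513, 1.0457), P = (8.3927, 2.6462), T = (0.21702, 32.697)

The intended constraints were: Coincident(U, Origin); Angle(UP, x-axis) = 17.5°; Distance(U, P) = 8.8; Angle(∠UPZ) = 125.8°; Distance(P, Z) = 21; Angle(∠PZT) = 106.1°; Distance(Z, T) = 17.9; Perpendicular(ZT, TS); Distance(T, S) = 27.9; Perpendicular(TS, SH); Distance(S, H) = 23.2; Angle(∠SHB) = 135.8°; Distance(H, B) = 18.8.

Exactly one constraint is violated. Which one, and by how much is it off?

Distance(H, B) = 18.8 — off by 7.50.

U = (0.00, 0.00) ✓; UP at 17.50° ✓; |UP| = 8.800 ✓; ∠UPZ = 125.8° ✓; |PZ| = 21.00 ✓; ∠PZT = 106.1° ✓; |ZT| = 17.90 ✓; ∠(ZT, TS) = 90.00° ✓; |TS| = 27.90 ✓; ∠(TS, SH) = 90.00° ✓; |SH| = 23.20 ✓; ∠SHB = 135.8° ✓; |HB| = 26.30 ✗.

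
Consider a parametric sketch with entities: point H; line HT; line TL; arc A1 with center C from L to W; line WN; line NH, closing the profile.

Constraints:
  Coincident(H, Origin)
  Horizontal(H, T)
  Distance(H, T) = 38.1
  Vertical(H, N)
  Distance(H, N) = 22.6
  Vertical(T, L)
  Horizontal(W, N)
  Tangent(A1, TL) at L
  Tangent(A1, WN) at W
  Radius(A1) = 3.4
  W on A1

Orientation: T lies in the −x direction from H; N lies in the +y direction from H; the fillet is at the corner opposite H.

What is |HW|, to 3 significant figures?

41.4

H is at the origin; H and T share the same y with |HT| = 38.1 and T on the −x side, so T = (-38.1, 0.00). HN is vertical with |HN| = 22.6 and N on the +y side, so N = (0.00, 22.6). The virtual corner opposite H is at (-38.1, 22.6). Since A1 is tangent to TL there, CL ⟂ TL and A1 meets WN tangentially, so CW is at right angles to WN, with radius 3.4, so the center C sits 3.4 in from both sides at C = (-34.7, 19.2). That places the tangent points at L = (-38.1, 19.2) on TL and W = (-34.7, 22.6) on WN. Then |HW| = |W − H| = 41.4.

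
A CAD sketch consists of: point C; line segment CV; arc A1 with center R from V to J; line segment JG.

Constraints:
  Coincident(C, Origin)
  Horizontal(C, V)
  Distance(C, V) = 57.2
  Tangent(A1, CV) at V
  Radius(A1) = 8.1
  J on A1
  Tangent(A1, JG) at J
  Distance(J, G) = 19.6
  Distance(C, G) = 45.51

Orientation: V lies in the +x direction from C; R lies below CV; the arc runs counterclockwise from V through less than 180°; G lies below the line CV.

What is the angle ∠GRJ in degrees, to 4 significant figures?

67.55°

C is at the origin; C and V share the same y with |CV| = 57.2 and V on the +x side, so V = (57.20, 0.000). Since A1 is tangent to CV there, RV ⟂ CV, so R = V + (0, -8.1) = (57.20, -8.100). Since RJ ⟂ JG (tangency), |RG| = √(8.1² + 19.6²) = 21.21 regardless of where J sits on A1. So G lies on both circle(C, 45.51) and circle(R, 21.21); the below-CV intersection is G = (40.37, -21.01). J is the foot of the tangent from G: J = (50.19, -4.043).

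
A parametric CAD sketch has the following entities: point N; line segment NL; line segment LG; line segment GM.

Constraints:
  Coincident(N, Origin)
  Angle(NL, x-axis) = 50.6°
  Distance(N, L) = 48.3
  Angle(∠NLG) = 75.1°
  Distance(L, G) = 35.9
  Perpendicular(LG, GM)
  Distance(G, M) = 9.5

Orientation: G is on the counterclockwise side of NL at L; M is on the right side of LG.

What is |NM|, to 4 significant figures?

60.89

∠NLG = 75.1°, so LG runs at 50.6° + (180° − 75.1°) = 155.5° from the x-axis; with |LG| = 35.9, G = L + 35.9·(cos 155.5°, sin 155.5°) = (-2.010, 52.21). The perpendicularity gives GM at right angles to LG; with |GM| = 9.5 on the right of LG, M = G + 9.5·(0.4147, 0.9100) = (1.929, 60.86). Then |NM| = |M − N| = 60.89.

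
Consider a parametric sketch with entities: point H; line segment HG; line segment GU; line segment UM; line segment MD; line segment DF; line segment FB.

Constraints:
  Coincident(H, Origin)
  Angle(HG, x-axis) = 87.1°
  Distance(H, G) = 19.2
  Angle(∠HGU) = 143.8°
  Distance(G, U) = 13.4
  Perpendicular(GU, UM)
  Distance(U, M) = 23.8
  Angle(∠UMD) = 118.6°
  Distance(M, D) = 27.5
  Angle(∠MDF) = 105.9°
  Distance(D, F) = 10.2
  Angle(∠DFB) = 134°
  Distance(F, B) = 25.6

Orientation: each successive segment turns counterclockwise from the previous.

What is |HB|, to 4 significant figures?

7.446

H is at the origin; HG runs at 87.1° with length 19.2, so G = (0.9714, 19.18). ∠HGU = 143.8° gives GU at 123.3° from the x-axis; with |GU| = 13.4, U = (-6.386, 30.38). GU is perpendicular to UM, so UM runs at -146.7°; with |UM| = 23.8, M = (-26.28, 17.31). ∠UMD = 118.6° gives MD at -85.30° from the x-axis; with |MD| = 27.5, D = (-24.02, -10.10). ∠MDF = 105.9° gives DF at -11.20° from the x-axis; with |DF| = 10.2, F = (-14.02, -12.08). ∠DFB = 134.0° gives FB at 34.80° from the x-axis; with |FB| = 25.6, B = (7.003, 2.530). Then |HB| = |B − H| = 7.446.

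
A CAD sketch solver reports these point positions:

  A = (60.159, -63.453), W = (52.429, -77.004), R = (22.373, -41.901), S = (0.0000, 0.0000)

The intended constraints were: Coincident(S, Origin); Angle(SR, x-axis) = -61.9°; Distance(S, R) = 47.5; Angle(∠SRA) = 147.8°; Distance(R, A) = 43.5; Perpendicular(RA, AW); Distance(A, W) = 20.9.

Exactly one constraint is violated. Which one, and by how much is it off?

Distance(A, W) = 20.9 — off by 5.30.

S = (0.00, 0.00) ✓; SR at -61.90° ✓; |SR| = 47.50 ✓; ∠SRA = 147.8° ✓; |RA| = 43.50 ✓; ∠(RA, AW) = 90.00° ✓; |AW| = 15.60 ✗.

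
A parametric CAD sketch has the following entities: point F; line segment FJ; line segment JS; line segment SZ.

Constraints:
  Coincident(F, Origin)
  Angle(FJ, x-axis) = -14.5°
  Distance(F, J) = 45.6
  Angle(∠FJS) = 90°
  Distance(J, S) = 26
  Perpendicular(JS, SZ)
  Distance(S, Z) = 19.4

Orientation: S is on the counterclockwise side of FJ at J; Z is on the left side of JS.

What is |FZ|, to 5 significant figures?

36.911

∠FJS = 90.0°, so JS runs at -14.5° + (180° − 90.0°) = 75.500° from the x-axis; with |JS| = 26.0, S = J + 26.0·(cos 75.500°, sin 75.500°) = (50.657, 13.755). JS ⟂ SZ; with |SZ| = 19.4 on the left of JS, Z = S + 19.4·(-0.96815, 0.25038) = (31.875, 18.612). Then |FZ| = |Z − F| = 36.911.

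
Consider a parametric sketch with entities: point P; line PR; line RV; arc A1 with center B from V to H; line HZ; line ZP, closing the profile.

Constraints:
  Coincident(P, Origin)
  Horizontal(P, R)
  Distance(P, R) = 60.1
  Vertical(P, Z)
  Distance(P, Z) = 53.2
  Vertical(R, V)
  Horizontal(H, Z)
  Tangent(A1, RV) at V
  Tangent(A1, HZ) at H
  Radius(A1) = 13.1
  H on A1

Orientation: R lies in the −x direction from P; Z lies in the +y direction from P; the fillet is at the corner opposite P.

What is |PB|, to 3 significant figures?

61.8

P is at the origin; PR is horizontal with |PR| = 60.1 and R on the −x side, so R = (-60.1, 0.00). PZ is vertical with |PZ| = 53.2 and Z on the +y side, so Z = (0.00, 53.2). The virtual corner opposite P is at (-60.1, 53.2). Tangency of A1 to RV means the radius BV is perpendicular to RV and the tangent condition forces BH to be normal to HZ, with radius 13.1, so the center B sits 13.1 in from both sides at B = (-47.0, 40.1). Then |PB| = |B − P| = 61.8.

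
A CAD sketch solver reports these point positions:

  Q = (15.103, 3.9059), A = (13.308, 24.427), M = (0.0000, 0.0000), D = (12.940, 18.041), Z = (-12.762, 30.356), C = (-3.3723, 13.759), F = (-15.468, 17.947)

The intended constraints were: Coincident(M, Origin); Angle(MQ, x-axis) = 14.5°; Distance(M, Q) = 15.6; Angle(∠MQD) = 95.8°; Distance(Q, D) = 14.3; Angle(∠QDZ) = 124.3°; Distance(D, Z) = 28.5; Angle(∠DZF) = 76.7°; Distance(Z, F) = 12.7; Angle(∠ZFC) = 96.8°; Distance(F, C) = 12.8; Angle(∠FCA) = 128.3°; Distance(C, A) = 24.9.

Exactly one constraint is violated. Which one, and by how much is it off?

Distance(C, A) = 24.9 — off by 5.10.

M = (0.00, 0.00) ✓; MQ at 14.50° ✓; |MQ| = 15.60 ✓; ∠MQD = 95.80° ✓; |QD| = 14.30 ✓; ∠QDZ = 124.3° ✓; |DZ| = 28.50 ✓; ∠DZF = 76.70° ✓; |ZF| = 12.70 ✓; ∠ZFC = 96.80° ✓; |FC| = 12.80 ✓; ∠FCA = 128.3° ✓; |CA| = 19.80 ✗.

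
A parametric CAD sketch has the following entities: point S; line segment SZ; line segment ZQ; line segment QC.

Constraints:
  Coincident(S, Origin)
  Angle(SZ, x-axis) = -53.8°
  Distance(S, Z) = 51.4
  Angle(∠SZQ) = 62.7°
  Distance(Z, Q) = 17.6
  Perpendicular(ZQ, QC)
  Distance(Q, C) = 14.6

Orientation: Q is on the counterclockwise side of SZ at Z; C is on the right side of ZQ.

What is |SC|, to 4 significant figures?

60.57

S is at the origin; SZ runs at -53.8° with length 51.4, so Z = 51.4·(cos -53.8°, sin -53.8°) = (30.36, -41.48). ∠SZQ = 62.7°, so ZQ runs at -53.8° + (180° − 62.7°) = 63.50° from the x-axis; with |ZQ| = 17.6, Q = Z + 17.6·(cos 63.50°, sin 63.50°) = (38.21, -25.73). ZQ ⟂ QC; with |QC| = 14.6 on the right of ZQ, C = Q + 14.6·(0.8949, -0.4462) = (51.28, -32.24). Then |SC| = |C − S| = 60.57.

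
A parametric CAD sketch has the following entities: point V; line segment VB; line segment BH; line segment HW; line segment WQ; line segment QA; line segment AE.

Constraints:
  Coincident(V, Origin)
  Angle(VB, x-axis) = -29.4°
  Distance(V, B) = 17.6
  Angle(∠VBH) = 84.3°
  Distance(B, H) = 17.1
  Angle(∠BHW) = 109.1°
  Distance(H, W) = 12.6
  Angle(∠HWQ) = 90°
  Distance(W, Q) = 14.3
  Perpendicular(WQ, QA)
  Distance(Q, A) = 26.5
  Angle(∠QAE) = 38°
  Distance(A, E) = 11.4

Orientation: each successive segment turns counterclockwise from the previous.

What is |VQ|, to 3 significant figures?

6.03

V is at the origin; VB runs at -29.4° with length 17.6, so B = (15.3, -8.64). ∠VBH = 84.3° gives BH at 66.3° from the x-axis; with |BH| = 17.1, H = (22.2, 7.02). ∠BHW = 109.1° gives HW at 137° from the x-axis; with |HW| = 12.6, W = (13.0, 15.6). ∠HWQ = 90.0° gives WQ at -133° from the x-axis; with |WQ| = 14.3, Q = (3.25, 5.09). Then |VQ| = |Q − V| = 6.03.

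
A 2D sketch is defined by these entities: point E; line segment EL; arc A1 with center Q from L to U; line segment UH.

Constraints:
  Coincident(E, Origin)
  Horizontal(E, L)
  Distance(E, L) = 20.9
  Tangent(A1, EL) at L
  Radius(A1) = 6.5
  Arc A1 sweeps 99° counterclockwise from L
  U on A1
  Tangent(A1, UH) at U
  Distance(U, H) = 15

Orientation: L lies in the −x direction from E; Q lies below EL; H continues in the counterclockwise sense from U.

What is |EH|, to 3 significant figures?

33.5

E is at the origin; E and L share the same y with |EL| = 20.9 and L on the −x side, so L = (-20.9, 0.00). Since A1 is tangent to EL there, QL ⟂ EL, so Q = L + (0, -6.5) = (-20.9, -6.50). On A1, L sits at bearing 90° from Q; a 99° counterclockwise sweep puts U at bearing 189°, so U = Q + 6.5·(cos 189°, sin 189°) = (-27.3, -7.52). A1 meets UH tangentially, so QU is at right angles to UH, so UH runs along (−sin 189°, cos 189°); with |UH| = 15.0, H = (-25.0, -22.3). Then |EH| = |H − E| = 33.5.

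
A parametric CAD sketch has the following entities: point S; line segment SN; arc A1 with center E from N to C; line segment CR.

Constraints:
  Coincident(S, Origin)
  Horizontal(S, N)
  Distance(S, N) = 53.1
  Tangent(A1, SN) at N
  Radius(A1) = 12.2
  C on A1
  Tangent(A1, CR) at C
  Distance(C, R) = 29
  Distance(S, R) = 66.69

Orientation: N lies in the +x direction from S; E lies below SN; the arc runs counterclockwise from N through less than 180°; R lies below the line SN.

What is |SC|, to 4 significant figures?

44.47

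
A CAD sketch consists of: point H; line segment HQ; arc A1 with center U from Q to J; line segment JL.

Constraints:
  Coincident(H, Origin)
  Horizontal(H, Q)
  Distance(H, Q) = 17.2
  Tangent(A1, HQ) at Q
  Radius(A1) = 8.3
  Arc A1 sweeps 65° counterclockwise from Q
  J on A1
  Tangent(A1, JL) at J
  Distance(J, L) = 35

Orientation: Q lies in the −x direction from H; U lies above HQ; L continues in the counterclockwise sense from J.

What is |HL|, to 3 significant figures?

36.9

On A1, Q sits at bearing -90° from U; a 65° counterclockwise sweep puts J at bearing -25°, so J = U + 8.3·(cos -25°, sin -25°) = (-9.68, 4.79). Since A1 is tangent to JL there, UJ ⟂ JL, so JL runs along (−sin -25°, cos -25°); with |JL| = 35.0, L = (5.11, 36.5). Then |HL| = |L − H| = 36.9.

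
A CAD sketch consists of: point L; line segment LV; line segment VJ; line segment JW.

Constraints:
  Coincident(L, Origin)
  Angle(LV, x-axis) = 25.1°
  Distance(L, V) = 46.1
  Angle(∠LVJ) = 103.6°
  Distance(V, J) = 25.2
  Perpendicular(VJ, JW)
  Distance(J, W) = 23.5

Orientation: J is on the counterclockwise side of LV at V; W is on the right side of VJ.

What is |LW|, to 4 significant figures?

77.23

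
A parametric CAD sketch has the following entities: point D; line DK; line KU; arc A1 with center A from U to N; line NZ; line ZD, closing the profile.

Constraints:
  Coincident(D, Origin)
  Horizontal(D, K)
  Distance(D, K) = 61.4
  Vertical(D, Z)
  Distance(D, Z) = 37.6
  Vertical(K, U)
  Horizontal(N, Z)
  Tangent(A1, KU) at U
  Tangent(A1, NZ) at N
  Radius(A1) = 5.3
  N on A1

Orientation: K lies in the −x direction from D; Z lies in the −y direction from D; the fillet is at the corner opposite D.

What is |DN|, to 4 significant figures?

67.53

D is at the origin; D and K share the same y with |DK| = 61.4 and K on the −x side, so K = (-61.40, 0.000). DZ is vertical with |DZ| = 37.6 and Z on the −y side, so Z = (0.000, -37.60). The virtual corner opposite D is at (-61.40, -37.60). Since A1 is tangent to KU there, AU ⟂ KU and tangency of A1 to NZ means the radius AN is perpendicular to NZ, with radius 5.3, so the center A sits 5.3 in from both sides at A = (-56.10, -32.30). That places the tangent points at U = (-61.40, -32.30) on KU and N = (-56.10, -37.60) on NZ. Then |DN| = |N − D| = 67.53.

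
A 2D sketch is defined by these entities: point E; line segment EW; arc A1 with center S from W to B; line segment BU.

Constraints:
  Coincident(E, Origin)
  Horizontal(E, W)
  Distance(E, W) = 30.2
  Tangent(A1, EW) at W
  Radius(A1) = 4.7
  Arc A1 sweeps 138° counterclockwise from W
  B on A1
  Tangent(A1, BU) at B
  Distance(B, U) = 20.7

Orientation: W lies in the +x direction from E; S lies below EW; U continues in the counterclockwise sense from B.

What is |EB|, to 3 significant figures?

28.3

E is at the origin; E and W share the same y with |EW| = 30.2 and W on the +x side, so W = (30.2, 0.00). The tangent condition forces SW to be normal to EW, so S = W + (0, -4.7) = (30.2, -4.70). On A1, W sits at bearing 90° from S; a 138° counterclockwise sweep puts B at bearing 228°, so B = S + 4.7·(cos 228°, sin 228°) = (27.1, -8.19). Then |EB| = |B − E| = 28.3.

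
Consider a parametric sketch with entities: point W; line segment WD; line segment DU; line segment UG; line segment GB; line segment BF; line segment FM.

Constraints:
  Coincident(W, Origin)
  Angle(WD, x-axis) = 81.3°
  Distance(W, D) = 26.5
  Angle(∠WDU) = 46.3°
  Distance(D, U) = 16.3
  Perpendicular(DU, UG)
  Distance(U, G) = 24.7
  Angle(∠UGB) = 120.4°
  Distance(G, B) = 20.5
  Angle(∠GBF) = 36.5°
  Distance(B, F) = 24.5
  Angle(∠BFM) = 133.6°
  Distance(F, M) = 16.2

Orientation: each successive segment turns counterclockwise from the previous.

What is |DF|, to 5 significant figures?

14.998

W is at the origin; WD runs at 81.3° with length 26.5, so D = (4.0084, 26.195). ∠WDU = 46.3° gives DU at -145.00° from the x-axis; with |DU| = 16.3, U = (-9.3438, 16.846). DU is perpendicular to UG, so UG runs at -55.000°; with |UG| = 24.7, G = (4.8236, -3.3873). ∠UGB = 120.4° gives GB at 4.6000° from the x-axis; with |GB| = 20.5, B = (25.258, -1.7432). ∠GBF = 36.5° gives BF at 148.10° from the x-axis; with |BF| = 24.5, F = (4.4577, 11.204). Then |DF| = |F − D| = 14.998.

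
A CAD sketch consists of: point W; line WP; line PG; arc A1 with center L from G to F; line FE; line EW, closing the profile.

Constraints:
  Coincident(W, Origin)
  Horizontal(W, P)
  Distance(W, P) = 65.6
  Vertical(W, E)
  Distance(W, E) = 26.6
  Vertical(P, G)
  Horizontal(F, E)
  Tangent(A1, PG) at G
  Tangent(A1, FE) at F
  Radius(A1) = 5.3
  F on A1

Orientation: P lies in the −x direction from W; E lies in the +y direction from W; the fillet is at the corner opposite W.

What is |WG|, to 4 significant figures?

68.97

The virtual corner opposite W is at (-65.60, 26.60). The tangent condition forces LG to be normal to PG and the tangent condition forces LF to be normal to FE, with radius 5.3, so the center L sits 5.3 in from both sides at L = (-60.30, 21.30). That places the tangent points at G = (-65.60, 21.30) on PG and F = (-60.30, 26.60) on FE. Then |WG| = |G − W| = 68.97.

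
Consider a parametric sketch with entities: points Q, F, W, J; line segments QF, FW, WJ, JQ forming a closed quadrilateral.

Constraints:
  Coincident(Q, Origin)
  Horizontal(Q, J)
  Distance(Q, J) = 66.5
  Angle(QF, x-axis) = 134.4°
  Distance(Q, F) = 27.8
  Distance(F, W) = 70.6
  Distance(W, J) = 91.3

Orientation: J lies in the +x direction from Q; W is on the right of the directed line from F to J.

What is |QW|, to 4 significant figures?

51.04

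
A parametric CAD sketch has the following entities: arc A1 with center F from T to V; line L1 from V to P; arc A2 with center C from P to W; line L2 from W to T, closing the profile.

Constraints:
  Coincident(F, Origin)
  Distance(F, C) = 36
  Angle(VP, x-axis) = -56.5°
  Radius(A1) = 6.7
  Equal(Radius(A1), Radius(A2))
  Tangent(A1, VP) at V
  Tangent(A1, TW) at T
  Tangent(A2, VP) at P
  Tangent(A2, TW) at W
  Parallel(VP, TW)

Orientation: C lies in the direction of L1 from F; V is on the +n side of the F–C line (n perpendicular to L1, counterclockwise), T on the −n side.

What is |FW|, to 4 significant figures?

36.62

The slot axis is L1's direction at -56.5°, so u = (cos -56.5°, sin -56.5°) = (0.5519, -0.8339) and n = (−sin -56.5°, cos -56.5°) = (0.8339, 0.5519). F is at the origin and C lies 36.0 along u from F, so C = 36.0·u = (19.87, -30.02). Tangency of A1 to both parallel lines with radius 6.7 puts V and T at F ± 6.7·n: V = (5.587, 3.698), T = (-5.587, -3.698). Equal radii place P and W the same way about C: P = C + 6.7·n = (25.46, -26.32), W = C − 6.7·n = (14.28, -33.72). Then |FW| = |W − F| = 36.62.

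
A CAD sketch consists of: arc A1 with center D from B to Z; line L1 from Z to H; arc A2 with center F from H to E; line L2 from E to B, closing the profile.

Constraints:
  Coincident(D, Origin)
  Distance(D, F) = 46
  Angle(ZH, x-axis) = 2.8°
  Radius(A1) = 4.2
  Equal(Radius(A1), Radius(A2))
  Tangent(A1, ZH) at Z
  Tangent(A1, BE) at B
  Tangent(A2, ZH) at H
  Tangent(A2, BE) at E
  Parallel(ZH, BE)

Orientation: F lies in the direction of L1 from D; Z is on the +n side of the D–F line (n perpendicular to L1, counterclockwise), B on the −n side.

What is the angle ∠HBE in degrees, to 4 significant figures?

10.35°

The slot axis is L1's direction at 2.8°, so u = (cos 2.8°, sin 2.8°) = (0.9988, 0.04885) and n = (−sin 2.8°, cos 2.8°) = (-0.04885, 0.9988). D is at the origin and F lies 46.0 along u from D, so F = 46.0·u = (45.95, 2.247). Tangency of A1 to both parallel lines with radius 4.2 puts Z and B at D ± 4.2·n: Z = (-0.2052, 4.195), B = (0.2052, -4.195). Equal radii place H and E the same way about F: H = F + 4.2·n = (45.74, 6.442), E = F − 4.2·n = (46.15, -1.948). Then cos ∠HBE = BH·BE / (|BH||BE|), giving 10.35°.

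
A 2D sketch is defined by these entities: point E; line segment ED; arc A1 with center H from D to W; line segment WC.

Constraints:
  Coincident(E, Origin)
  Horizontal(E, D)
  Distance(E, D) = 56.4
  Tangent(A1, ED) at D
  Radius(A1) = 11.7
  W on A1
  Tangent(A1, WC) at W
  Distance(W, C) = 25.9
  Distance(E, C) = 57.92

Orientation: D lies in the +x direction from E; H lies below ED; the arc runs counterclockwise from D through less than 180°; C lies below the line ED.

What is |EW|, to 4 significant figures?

46.16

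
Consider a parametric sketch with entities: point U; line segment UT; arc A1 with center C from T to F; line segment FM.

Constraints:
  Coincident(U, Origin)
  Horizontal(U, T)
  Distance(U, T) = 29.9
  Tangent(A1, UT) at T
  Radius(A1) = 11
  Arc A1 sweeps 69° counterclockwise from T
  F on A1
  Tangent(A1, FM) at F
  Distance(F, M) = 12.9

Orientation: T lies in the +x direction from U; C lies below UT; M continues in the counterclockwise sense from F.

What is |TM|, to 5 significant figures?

24.221

On A1, T sits at bearing 90° from C; a 69° counterclockwise sweep puts F at bearing 159°, so F = C + 11.0·(cos 159°, sin 159°) = (19.631, -7.0580). The tangent condition forces CF to be normal to FM, so FM runs along (−sin 159°, cos 159°); with |FM| = 12.9, M = (15.008, -19.101). Then |TM| = |M − T| = 24.221.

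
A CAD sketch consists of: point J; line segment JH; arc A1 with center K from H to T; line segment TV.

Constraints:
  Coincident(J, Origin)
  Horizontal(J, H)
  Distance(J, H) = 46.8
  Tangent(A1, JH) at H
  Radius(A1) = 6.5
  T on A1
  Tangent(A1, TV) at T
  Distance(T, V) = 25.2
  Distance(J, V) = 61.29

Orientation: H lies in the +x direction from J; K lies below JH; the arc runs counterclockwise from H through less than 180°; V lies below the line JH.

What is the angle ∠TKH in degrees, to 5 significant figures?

116.69°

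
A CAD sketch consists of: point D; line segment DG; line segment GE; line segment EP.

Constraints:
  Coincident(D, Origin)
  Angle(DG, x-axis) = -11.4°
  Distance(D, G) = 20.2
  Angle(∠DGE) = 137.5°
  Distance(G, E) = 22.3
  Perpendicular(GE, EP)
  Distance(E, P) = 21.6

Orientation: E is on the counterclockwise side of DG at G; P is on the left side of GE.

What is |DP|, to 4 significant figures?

38.03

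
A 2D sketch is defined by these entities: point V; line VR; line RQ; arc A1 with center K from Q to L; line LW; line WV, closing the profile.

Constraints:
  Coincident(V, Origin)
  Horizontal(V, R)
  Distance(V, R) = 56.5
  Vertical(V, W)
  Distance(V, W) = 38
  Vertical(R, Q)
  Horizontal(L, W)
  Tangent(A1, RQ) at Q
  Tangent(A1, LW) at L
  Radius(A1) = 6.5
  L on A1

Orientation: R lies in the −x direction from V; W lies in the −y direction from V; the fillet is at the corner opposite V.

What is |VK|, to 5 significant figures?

59.095

V is at the origin; V and R share the same y with |VR| = 56.5 and R on the −x side, so R = (-56.500, 0.0000). V and W share the same x with |VW| = 38.0 and W on the −y side, so W = (0.0000, -38.000). The virtual corner opposite V is at (-56.500, -38.000). A1 meets RQ tangentially, so KQ is at right angles to RQ and tangency of A1 to LW means the radius KL is perpendicular to LW, with radius 6.5, so the center K sits 6.5 in from both sides at K = (-50.000, -31.500). Then |VK| = |K − V| = 59.095.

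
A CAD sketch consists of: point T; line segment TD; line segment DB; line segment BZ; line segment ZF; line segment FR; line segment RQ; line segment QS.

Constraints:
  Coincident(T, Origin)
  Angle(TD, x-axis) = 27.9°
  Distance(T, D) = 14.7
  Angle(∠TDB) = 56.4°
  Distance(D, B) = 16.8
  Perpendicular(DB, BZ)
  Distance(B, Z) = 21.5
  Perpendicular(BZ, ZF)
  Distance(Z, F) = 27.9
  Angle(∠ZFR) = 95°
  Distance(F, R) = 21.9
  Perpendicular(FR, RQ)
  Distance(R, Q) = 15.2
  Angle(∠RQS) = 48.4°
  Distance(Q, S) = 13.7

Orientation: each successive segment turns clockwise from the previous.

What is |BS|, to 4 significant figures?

24.68

FR is perpendicular to RQ, so RQ runs at -90.70°; with |RQ| = 15.2, Q = (14.41, 4.593). ∠RQS = 48.4° gives QS at 137.7° from the x-axis; with |QS| = 13.7, S = (4.280, 13.81). Then |BS| = |S − B| = 24.68.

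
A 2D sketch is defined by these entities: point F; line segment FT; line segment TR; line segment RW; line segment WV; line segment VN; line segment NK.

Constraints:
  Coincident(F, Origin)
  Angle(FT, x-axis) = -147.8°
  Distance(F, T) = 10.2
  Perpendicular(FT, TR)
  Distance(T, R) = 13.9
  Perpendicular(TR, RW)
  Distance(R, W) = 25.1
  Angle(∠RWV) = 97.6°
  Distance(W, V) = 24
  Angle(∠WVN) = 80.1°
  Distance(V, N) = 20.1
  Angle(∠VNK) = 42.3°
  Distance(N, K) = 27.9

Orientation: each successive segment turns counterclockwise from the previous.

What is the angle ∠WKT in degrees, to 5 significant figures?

65.192°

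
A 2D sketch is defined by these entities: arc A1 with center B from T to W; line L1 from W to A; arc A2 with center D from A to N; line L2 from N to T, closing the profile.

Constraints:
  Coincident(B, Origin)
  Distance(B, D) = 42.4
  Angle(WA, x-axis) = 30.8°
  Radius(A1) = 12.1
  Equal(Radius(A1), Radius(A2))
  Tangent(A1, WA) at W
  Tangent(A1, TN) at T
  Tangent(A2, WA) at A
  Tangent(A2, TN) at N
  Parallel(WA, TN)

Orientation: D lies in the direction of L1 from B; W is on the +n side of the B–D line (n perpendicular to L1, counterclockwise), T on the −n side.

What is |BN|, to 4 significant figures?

44.09

The slot axis is L1's direction at 30.8°, so u = (cos 30.8°, sin 30.8°) = (0.8590, 0.5120) and n = (−sin 30.8°, cos 30.8°) = (-0.5120, 0.8590). B is at the origin and D lies 42.4 along u from B, so D = 42.4·u = (36.42, 21.71). Tangency of A1 to both parallel lines with radius 12.1 puts W and T at B ± 12.1·n: W = (-6.196, 10.39), T = (6.196, -10.39). Equal radii place A and N the same way about D: A = D + 12.1·n = (30.22, 32.10), N = D − 12.1·n = (42.62, 11.32). Then |BN| = |N − B| = 44.09.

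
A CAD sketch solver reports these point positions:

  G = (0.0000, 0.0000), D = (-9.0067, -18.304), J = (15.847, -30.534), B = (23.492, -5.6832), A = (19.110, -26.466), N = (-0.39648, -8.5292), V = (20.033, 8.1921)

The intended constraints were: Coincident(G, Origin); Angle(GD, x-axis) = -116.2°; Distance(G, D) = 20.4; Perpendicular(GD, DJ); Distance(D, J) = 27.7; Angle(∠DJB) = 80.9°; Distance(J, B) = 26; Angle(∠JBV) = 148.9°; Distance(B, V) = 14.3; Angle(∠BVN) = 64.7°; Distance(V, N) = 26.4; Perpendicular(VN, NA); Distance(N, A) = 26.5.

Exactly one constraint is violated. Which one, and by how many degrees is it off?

Perpendicular(VN, NA) — off by 8.10°.

G = (0.00, 0.00) ✓; GD at -116.2° ✓; |GD| = 20.40 ✓; ∠(GD, DJ) = 90.00° ✓; |DJ| = 27.70 ✓; ∠DJB = 80.90° ✓; |JB| = 26.00 ✓; ∠JBV = 148.9° ✓; |BV| = 14.30 ✓; ∠BVN = 64.70° ✓; |VN| = 26.40 ✓; ∠(VN, NA) = 98.10° ✗; |NA| = 26.50 ✓.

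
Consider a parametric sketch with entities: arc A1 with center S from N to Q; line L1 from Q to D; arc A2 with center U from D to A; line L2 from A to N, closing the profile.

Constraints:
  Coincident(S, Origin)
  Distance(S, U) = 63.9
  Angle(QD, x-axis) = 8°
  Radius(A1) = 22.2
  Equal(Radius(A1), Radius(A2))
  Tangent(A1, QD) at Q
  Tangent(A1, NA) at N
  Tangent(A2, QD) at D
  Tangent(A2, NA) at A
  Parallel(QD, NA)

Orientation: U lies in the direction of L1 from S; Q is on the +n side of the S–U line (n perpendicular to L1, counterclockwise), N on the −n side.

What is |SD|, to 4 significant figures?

67.65

Tangency of A1 to both parallel lines with radius 22.2 puts Q and N at S ± 22.2·n: Q = (-3.090, 21.98), N = (3.090, -21.98). Equal radii place D and A the same way about U: D = U + 22.2·n = (60.19, 30.88), A = U − 22.2·n = (66.37, -13.09). Then |SD| = |D − S| = 67.65.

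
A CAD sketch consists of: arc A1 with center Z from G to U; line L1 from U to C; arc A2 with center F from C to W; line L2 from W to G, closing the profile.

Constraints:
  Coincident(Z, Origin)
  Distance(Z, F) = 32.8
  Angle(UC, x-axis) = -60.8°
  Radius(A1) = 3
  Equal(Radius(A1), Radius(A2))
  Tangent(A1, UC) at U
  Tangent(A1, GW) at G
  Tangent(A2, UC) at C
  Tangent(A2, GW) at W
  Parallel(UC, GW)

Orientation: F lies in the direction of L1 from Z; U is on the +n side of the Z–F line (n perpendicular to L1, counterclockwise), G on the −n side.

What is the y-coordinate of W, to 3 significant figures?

-30.1

Tangency of A1 to both parallel lines with radius 3.0 puts U and G at Z ± 3.0·n: U = (2.62, 1.46), G = (-2.62, -1.46). Equal radii place C and W the same way about F: C = F + 3.0·n = (18.6, -27.2), W = F − 3.0·n = (13.4, -30.1). So W.y = -30.1.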